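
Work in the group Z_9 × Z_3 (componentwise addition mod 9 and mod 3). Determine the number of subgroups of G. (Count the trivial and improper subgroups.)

|G| = 27, so by Lagrange every subgroup order divides 27. Divisors: 1, 3, 9, 27.
Subgroups by order — order 1: 1; order 3: 4; order 9: 4; order 27: 1.
Total: 1 + 4 + 4 + 1 = 10.

10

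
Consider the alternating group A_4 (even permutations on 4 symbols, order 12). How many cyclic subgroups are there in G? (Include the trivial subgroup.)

8

Group the elements of G by the cyclic subgroup they generate; each cyclic subgroup of order d accounts for φ(d) elements.
Cyclic subgroups by order — order 1: 1; order 2: 3; order 3: 4.
Total: 8.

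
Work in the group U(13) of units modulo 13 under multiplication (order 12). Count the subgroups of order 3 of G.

|G| = 12 and 3 | 12, so subgroups of order 3 are possible by Lagrange.
The subgroups of order 3 are: {1, 3, 9}.
So G has 1 subgroup of order 3.

1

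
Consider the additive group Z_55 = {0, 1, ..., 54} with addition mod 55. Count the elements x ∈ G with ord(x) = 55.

40

In a cyclic group of order 55, the number of elements of order d (for d | 55) is φ(d).
φ(55) = 40.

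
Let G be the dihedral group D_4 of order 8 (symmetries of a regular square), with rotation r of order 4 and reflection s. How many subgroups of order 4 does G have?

|G| = 8 and 4 | 8, so subgroups of order 4 are possible by Lagrange.
The subgroups of order 4 are: {e, r, r^2, r^3}; {e, r^2, s, r^2s}; {e, r^2, rs, r^3s}.
So G has 3 subgroups of order 4.

3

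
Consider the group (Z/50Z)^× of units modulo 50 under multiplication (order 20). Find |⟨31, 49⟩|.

|⟨31⟩| = 5 and |⟨49⟩| = 2, so |H| is a multiple of lcm(5, 2) = 10 and divides |G| = 20.
Closing under the operation: H = {1, 9, 11, 19, 21, 29, 31, 39, 41, 49}, so |H| = 10.

10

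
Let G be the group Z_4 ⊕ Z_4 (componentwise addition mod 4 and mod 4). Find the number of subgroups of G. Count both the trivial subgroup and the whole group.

|G| = 16, so by Lagrange every subgroup order divides 16. Divisors: 1, 2, 4, 8, 16.
Subgroups by order — order 1: 1; order 2: 3; order 4: 7; order 8: 3; order 16: 1.
Total: 1 + 3 + 7 + 3 + 1 = 15.

15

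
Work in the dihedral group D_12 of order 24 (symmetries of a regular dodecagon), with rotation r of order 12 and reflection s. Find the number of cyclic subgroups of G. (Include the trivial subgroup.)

18

Each element a generates a cyclic subgroup ⟨a⟩; distinct elements may generate the same one (a cyclic group of order d has φ(d) generators).
Cyclic subgroups by order — order 1: 1; order 2: 13; order 3: 1; order 4: 1; order 6: 1; order 12: 1.
Total: 18.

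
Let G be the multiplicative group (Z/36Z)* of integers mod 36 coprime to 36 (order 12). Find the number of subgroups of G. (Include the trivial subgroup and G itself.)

10

|G| = 12, so by Lagrange every subgroup order divides 12. Divisors: 1, 2, 3, 4, 6, 12.
Subgroups by order — order 1: 1; order 2: 3; order 3: 1; order 4: 1; order 6: 3; order 12: 1.
Total: 1 + 3 + 1 + 1 + 3 + 1 = 10.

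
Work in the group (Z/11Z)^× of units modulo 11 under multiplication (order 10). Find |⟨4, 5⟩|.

|⟨4⟩| = 5 and |⟨5⟩| = 5, so |H| is a multiple of lcm(5, 5) = 5 and divides |G| = 10.
Closing under the operation: H = {1, 3, 4, 5, 9}, so |H| = 5.

5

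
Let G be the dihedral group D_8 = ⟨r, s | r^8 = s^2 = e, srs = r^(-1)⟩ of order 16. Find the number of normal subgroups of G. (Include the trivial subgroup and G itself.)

7

G has 19 subgroups. Checking conjugation-invariance by order — order 1: 1/1 normal; order 2: 1/9 normal; order 4: 1/5 normal; order 8: 3/3 normal; order 16: 1/1 normal.
Total normal subgroups: 7.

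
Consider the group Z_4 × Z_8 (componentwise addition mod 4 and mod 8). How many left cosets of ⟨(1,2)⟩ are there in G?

8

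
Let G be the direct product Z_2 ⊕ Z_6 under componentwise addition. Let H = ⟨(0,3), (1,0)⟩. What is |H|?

4

|⟨(0,3)⟩| = 2 and |⟨(1,0)⟩| = 2, so |H| is a multiple of lcm(2, 2) = 2 and divides |G| = 12.
Closing under the operation: H = {(0,0), (0,3), (1,0), (1,3)}, so |H| = 4.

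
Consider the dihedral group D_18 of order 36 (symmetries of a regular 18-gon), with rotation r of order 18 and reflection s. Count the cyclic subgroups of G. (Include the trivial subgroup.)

24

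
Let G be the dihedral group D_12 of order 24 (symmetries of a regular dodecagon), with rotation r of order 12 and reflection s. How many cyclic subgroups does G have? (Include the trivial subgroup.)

18

Group the elements of G by the cyclic subgroup they generate; each cyclic subgroup of order d accounts for φ(d) elements.
Cyclic subgroups by order — order 1: 1; order 2: 13; order 3: 1; order 4: 1; order 6: 1; order 12: 1.
Total: 18.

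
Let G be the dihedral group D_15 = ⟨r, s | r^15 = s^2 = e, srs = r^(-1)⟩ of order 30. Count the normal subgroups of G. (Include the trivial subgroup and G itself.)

G has 28 subgroups. Checking conjugation-invariance by order — order 1: 1/1 normal; order 2: 0/15 normal; order 3: 1/1 normal; order 5: 1/1 normal; order 6: 0/5 normal; order 10: 0/3 normal; order 15: 1/1 normal; order 30: 1/1 normal.
Total normal subgroups: 5.

5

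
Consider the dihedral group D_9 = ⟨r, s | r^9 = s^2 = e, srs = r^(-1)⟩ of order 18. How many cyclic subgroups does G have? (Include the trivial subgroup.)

Group the elements of G by the cyclic subgroup they generate; each cyclic subgroup of order d accounts for φ(d) elements.
Cyclic subgroups by order — order 1: 1; order 2: 9; order 3: 1; order 9: 1.
Total: 12.

12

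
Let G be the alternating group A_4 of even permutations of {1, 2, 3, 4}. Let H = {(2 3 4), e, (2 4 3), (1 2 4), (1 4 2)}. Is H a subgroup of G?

|H| = 5 does not divide |G| = 12, so by Lagrange H is not a subgroup.

No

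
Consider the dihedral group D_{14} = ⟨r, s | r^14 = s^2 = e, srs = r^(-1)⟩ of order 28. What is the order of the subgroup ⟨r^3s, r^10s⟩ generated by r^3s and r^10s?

4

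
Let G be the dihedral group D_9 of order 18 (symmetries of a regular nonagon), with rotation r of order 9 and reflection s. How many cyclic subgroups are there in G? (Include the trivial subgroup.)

Group the elements of G by the cyclic subgroup they generate; each cyclic subgroup of order d accounts for φ(d) elements.
Cyclic subgroups by order — order 1: 1; order 2: 9; order 3: 1; order 9: 1.
Total: 12.

12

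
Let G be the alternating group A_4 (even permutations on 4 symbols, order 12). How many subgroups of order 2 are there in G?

|G| = 12 and 2 | 12, so subgroups of order 2 are possible by Lagrange.
The subgroups of order 2 are: {e, (1 2)(3 4)}; {e, (1 3)(2 4)}; {e, (1 4)(2 3)}.
So G has 3 subgroups of order 2.

3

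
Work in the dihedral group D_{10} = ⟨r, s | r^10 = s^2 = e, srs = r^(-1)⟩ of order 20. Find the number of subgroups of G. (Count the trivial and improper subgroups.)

22

|G| = 20, so by Lagrange every subgroup order divides 20. Divisors: 1, 2, 4, 5, 10, 20.
Subgroups by order — order 1: 1; order 2: 11; order 4: 5; order 5: 1; order 10: 3; order 20: 1.
Total: 1 + 11 + 5 + 1 + 3 + 1 = 22.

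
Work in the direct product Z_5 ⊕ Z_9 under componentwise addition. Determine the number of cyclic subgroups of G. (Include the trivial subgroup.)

6

Group the elements of G by the cyclic subgroup they generate; each cyclic subgroup of order d accounts for φ(d) elements.
Cyclic subgroups by order — order 1: 1; order 3: 1; order 5: 1; order 9: 1; order 15: 1; order 45: 1.
Total: 6.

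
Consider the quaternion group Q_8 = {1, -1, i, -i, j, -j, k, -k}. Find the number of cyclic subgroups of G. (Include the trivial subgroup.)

Each element a generates a cyclic subgroup ⟨a⟩; distinct elements may generate the same one (a cyclic group of order d has φ(d) generators).
Cyclic subgroups by order — order 1: 1; order 2: 1; order 4: 3.
Total: 5.

5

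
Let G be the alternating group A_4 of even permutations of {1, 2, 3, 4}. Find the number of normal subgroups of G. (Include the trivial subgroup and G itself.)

3

G has 10 subgroups. Checking conjugation-invariance by order — order 1: 1/1 normal; order 2: 0/3 normal; order 3: 0/4 normal; order 4: 1/1 normal; order 12: 1/1 normal.
Total normal subgroups: 3.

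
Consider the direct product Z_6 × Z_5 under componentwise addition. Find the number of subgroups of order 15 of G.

|G| = 30 and 15 | 30, so subgroups of order 15 are possible by Lagrange.
The subgroups of order 15 are: {(0,0), (0,1), (0,2), (0,3), (0,4), (2,0), (2,1), (2,2), (2,3), (2,4), (4,0), (4,1), (4,2), (4,3), (4,4)}.
So G has 1 subgroup of order 15.

1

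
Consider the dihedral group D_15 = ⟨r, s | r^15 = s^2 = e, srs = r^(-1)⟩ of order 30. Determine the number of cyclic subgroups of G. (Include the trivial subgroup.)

Group the elements of G by the cyclic subgroup they generate; each cyclic subgroup of order d accounts for φ(d) elements.
Cyclic subgroups by order — order 1: 1; order 2: 15; order 3: 1; order 5: 1; order 15: 1.
Total: 19.

19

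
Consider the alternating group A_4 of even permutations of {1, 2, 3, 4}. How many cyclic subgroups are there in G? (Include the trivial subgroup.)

A cyclic subgroup of order d is generated by each of its φ(d) elements of order d, so the cyclic subgroups of order d number (#elements of order d)/φ(d).
Cyclic subgroups by order — order 1: 1; order 2: 3; order 3: 4.
Total: 8.

8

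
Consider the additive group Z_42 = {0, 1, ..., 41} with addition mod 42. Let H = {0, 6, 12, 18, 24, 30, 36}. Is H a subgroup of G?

|H| = 7 divides |G| = 42, consistent with Lagrange.
H contains the identity, every element's inverse is in H, and H is closed under +: it is a subgroup.
In fact H = ⟨18⟩.

Yes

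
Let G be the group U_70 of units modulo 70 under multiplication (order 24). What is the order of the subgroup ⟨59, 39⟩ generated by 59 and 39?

12

|⟨59⟩| = 6 and |⟨39⟩| = 6, so |H| is a multiple of lcm(6, 6) = 6 and divides |G| = 24.
Closing under the operation: H = {1, 9, 11, 19, 29, 31, 39, 41, 51, 59, 61, 69}, so |H| = 12.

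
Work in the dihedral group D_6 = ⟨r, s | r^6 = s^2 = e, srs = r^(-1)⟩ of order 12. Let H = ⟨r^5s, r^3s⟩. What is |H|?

|⟨r^5s⟩| = 2 and |⟨r^3s⟩| = 2, so |H| is a multiple of lcm(2, 2) = 2 and divides |G| = 12.
Closing under the operation: H = {e, r^2, r^4, rs, r^3s, r^5s}, so |H| = 6.

6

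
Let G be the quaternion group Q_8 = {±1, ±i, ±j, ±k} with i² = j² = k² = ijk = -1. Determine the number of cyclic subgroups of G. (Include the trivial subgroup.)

Each element a generates a cyclic subgroup ⟨a⟩; distinct elements may generate the same one (a cyclic group of order d has φ(d) generators).
Cyclic subgroups by order — order 1: 1; order 2: 1; order 4: 3.
Total: 5.

5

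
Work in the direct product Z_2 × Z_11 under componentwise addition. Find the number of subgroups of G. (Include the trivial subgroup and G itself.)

4

|G| = 22, so by Lagrange every subgroup order divides 22. Divisors: 1, 2, 11, 22.
Subgroups by order — order 1: 1; order 2: 1; order 11: 1; order 22: 1.
Total: 1 + 1 + 1 + 1 = 4.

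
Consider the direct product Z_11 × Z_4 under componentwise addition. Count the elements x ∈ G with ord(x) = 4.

An element (a,b) has order lcm(ord(a), ord(b)); count pairs with lcm equal to 4.
Enumerating gives 2 such elements.

2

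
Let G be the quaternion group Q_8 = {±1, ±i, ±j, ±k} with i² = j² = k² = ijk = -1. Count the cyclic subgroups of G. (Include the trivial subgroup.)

5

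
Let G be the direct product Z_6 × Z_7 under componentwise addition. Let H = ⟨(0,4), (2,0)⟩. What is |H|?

21

|⟨(0,4)⟩| = 7 and |⟨(2,0)⟩| = 3, so |H| is a multiple of lcm(7, 3) = 21 and divides |G| = 42.
Closing under the operation: H = {(0,0), (0,1), (0,2), (0,3), (0,4), (0,5), (0,6), (2,0), (2,1), (2,2), (2,3), (2,4), (2,5), (2,6), (4,0), (4,1), (4,2), (4,3), (4,4), (4,5), (4,6)}, so |H| = 21.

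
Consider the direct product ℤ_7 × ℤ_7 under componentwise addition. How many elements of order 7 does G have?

48

An element (a,b) has order lcm(ord(a), ord(b)); count pairs with lcm equal to 7.
Enumerating gives 48 such elements.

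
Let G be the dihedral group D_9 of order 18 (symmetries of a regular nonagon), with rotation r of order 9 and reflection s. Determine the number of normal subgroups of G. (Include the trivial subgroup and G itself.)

4

G has 16 subgroups. Checking conjugation-invariance by order — order 1: 1/1 normal; order 2: 0/9 normal; order 3: 1/1 normal; order 6: 0/3 normal; order 9: 1/1 normal; order 18: 1/1 normal.
Total normal subgroups: 4.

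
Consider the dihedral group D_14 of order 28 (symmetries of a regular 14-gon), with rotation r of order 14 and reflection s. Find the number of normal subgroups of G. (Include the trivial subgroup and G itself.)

7

G has 28 subgroups. Checking conjugation-invariance by order — order 1: 1/1 normal; order 2: 1/15 normal; order 4: 0/7 normal; order 7: 1/1 normal; order 14: 3/3 normal; order 28: 1/1 normal.
Total normal subgroups: 7.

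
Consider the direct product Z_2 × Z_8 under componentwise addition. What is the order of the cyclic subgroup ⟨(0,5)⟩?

8

The order of (0,5) in Z_2 × Z_8 is lcm(ord(0) in Z_2, ord(5) in Z_8).
ord(0) = 1 and ord(5) = 8, so |⟨(0,5)⟩| = lcm(1, 8) = 8.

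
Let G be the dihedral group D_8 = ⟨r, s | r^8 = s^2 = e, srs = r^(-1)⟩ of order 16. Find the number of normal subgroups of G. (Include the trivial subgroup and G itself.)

7

G has 19 subgroups. Checking conjugation-invariance by order — order 1: 1/1 normal; order 2: 1/9 normal; order 4: 1/5 normal; order 8: 3/3 normal; order 16: 1/1 normal.
Total normal subgroups: 7.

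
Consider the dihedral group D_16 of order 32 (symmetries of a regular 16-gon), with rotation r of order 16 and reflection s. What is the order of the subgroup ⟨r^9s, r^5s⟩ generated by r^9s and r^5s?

8

|⟨r^9s⟩| = 2 and |⟨r^5s⟩| = 2, so |H| is a multiple of lcm(2, 2) = 2 and divides |G| = 32.
Closing under the operation: H = {e, r^4, r^8, r^12, rs, r^5s, r^9s, r^13s}, so |H| = 8.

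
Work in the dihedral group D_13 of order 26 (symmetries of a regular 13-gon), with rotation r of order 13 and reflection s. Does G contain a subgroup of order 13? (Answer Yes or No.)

Yes

13 | 26. A subgroup of order 13 is {e, r, r^2, r^3, r^4, r^5, r^6, r^7, r^8, r^9, r^10, r^11, r^12}.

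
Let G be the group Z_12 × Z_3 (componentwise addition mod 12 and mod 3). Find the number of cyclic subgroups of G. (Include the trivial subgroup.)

Each element a generates a cyclic subgroup ⟨a⟩; distinct elements may generate the same one (a cyclic group of order d has φ(d) generators).
Cyclic subgroups by order — order 1: 1; order 2: 1; order 3: 4; order 4: 1; order 6: 4; order 12: 4.
Total: 15.

15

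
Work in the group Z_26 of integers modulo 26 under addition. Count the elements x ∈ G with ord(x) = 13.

12

In a cyclic group of order 26, the number of elements of order d (for d | 26) is φ(d).
φ(13) = 12.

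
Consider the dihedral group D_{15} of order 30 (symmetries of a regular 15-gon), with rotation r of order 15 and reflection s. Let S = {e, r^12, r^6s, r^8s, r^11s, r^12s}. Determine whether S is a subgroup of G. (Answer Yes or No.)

r^12 ∈ S but its inverse r^3 ∉ S, so S is not a subgroup.

No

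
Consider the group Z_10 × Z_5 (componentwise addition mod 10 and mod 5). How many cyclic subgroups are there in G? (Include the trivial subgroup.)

A cyclic subgroup of order d is generated by each of its φ(d) elements of order d, so the cyclic subgroups of order d number (#elements of order d)/φ(d).
Cyclic subgroups by order — order 1: 1; order 2: 1; order 5: 6; order 10: 6.
Total: 14.

14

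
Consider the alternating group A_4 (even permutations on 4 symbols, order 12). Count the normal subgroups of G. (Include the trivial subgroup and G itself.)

G has 10 subgroups. Checking conjugation-invariance by order — order 1: 1/1 normal; order 2: 0/3 normal; order 3: 0/4 normal; order 4: 1/1 normal; order 12: 1/1 normal.
Total normal subgroups: 3.

3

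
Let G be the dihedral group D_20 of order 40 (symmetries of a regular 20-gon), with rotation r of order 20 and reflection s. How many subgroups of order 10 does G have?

5

|G| = 40 and 10 | 40, so subgroups of order 10 are possible by Lagrange.
The subgroups of order 10 are: {e, r^2, r^4, r^6, r^8, r^10, r^12, r^14, r^16, r^18}; {e, r^4, r^8, r^12, r^16, r^2s, r^6s, r^10s, r^14s, r^18s}; {e, r^4, r^8, r^12, r^16, r^3s, r^7s, r^11s, r^15s, r^19s}; {e, r^4, r^8, r^12, r^16, s, r^4s, r^8s, r^12s, r^16s}; … (5 in all).
So G has 5 subgroups of order 10.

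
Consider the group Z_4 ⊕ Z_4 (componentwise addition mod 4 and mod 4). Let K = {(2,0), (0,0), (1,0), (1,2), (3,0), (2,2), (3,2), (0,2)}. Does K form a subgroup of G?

Yes

|K| = 8 divides |G| = 16, consistent with Lagrange.
K contains the identity, every element's inverse is in K, and K is closed under +: it is a subgroup.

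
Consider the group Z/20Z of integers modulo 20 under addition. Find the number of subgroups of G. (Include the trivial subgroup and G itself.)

6

Subgroups of the cyclic group Z/20Z correspond bijectively to divisors of 20.
Divisors of 20: 1, 2, 4, 5, 10, 20.
So Z/20Z has 6 subgroups.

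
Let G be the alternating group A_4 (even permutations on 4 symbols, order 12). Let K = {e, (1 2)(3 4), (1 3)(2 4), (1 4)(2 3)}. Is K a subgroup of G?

Yes

|K| = 4 divides |G| = 12, consistent with Lagrange.
K contains the identity, every element's inverse is in K, and K is closed under ∘: it is a subgroup.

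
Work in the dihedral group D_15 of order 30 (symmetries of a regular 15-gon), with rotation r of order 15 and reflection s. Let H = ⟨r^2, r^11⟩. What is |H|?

|⟨r^2⟩| = 15 and |⟨r^11⟩| = 15, so |H| is a multiple of lcm(15, 15) = 15 and divides |G| = 30.
Closing under the operation: H = {e, r, r^2, r^3, r^4, r^5, r^6, r^7, r^8, r^9, r^10, r^11, r^12, r^13, r^14}, so |H| = 15.

15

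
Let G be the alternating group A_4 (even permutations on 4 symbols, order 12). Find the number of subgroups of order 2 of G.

|G| = 12 and 2 | 12, so subgroups of order 2 are possible by Lagrange.
The subgroups of order 2 are: {e, (1 2)(3 4)}; {e, (1 3)(2 4)}; {e, (1 4)(2 3)}.
So G has 3 subgroups of order 2.

3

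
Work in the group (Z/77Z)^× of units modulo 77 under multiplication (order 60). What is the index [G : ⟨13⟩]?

6

|⟨13⟩| = 10 and |G| = 60.
By Lagrange, [G : H] = |G|/|H| = 60/10 = 6.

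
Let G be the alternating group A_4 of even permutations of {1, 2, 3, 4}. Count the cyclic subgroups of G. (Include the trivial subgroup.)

8

Group the elements of G by the cyclic subgroup they generate; each cyclic subgroup of order d accounts for φ(d) elements.
Cyclic subgroups by order — order 1: 1; order 2: 3; order 3: 4.
Total: 8.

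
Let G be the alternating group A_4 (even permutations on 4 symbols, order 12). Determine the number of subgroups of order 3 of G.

|G| = 12 and 3 | 12, so subgroups of order 3 are possible by Lagrange.
The subgroups of order 3 are: {e, (1 2 3), (1 3 2)}; {e, (1 2 4), (1 4 2)}; {e, (1 3 4), (1 4 3)}; {e, (2 3 4), (2 4 3)}.
So G has 4 subgroups of order 3.

4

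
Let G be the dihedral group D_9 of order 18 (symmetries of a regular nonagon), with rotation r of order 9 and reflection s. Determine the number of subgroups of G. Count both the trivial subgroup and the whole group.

|G| = 18, so by Lagrange every subgroup order divides 18. Divisors: 1, 2, 3, 6, 9, 18.
Subgroups by order — order 1: 1; order 2: 9; order 3: 1; order 6: 3; order 9: 1; order 18: 1.
Total: 1 + 9 + 1 + 3 + 1 + 1 = 16.

16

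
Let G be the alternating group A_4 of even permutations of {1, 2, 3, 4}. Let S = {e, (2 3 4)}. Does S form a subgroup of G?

(2 3 4) ∈ S but its inverse (2 4 3) ∉ S, so S is not a subgroup.

No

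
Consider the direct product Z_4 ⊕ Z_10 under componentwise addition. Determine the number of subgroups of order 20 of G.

|G| = 40 and 20 | 40, so subgroups of order 20 are possible by Lagrange.
The subgroups of order 20 are: {(0,0), (0,1), (0,2), (0,3), (0,4), (0,5), (0,6), (0,7), (0,8), (0,9), (2,0), (2,1), (2,2), (2,3), (2,4), (2,5), (2,6), (2,7), (2,8), (2,9)}; {(0,0), (0,2), (0,4), (0,6), (0,8), (1,0), (1,2), (1,4), (1,6), (1,8), (2,0), (2,2), (2,4), (2,6), (2,8), (3,0), (3,2), (3,4), (3,6), (3,8)}; {(0,0), (0,2), (0,4), (0,6), (0,8), (1,1), (1,3), (1,5), (1,7), (1,9), (2,0), (2,2), (2,4), (2,6), (2,8), (3,1), (3,3), (3,5), (3,7), (3,9)}.
So G has 3 subgroups of order 20.

3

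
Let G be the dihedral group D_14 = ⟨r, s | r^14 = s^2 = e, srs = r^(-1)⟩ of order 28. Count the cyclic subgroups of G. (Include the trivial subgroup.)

18

Group the elements of G by the cyclic subgroup they generate; each cyclic subgroup of order d accounts for φ(d) elements.
Cyclic subgroups by order — order 1: 1; order 2: 15; order 7: 1; order 14: 1.
Total: 18.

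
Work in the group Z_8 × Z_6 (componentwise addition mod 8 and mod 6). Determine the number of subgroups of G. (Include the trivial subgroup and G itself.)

|G| = 48, so by Lagrange every subgroup order divides 48. Divisors: 1, 2, 3, 4, 6, 8, 12, 16, 24, 48.
Subgroups by order — order 1: 1; order 2: 3; order 3: 1; order 4: 3; order 6: 3; order 8: 3; order 12: 3; order 16: 1; order 24: 3; order 48: 1.
Total: 1 + 3 + 1 + 3 + 3 + 3 + 3 + 1 + 3 + 1 = 22.

22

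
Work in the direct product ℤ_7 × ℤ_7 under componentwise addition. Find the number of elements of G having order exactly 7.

An element (a,b) has order lcm(ord(a), ord(b)); count pairs with lcm equal to 7.
Enumerating gives 48 such elements.

48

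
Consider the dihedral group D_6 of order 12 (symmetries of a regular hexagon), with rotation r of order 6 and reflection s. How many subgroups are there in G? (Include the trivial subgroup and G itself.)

16

|G| = 12, so by Lagrange every subgroup order divides 12. Divisors: 1, 2, 3, 4, 6, 12.
Subgroups by order — order 1: 1; order 2: 7; order 3: 1; order 4: 3; order 6: 3; order 12: 1.
Total: 1 + 7 + 1 + 3 + 3 + 1 = 16.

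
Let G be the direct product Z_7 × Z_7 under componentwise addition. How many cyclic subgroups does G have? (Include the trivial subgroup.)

Each element a generates a cyclic subgroup ⟨a⟩; distinct elements may generate the same one (a cyclic group of order d has φ(d) generators).
Cyclic subgroups by order — order 1: 1; order 7: 8.
Total: 9.

9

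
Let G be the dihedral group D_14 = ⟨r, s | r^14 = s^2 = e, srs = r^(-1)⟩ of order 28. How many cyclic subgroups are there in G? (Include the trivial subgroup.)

18

A cyclic subgroup of order d is generated by each of its φ(d) elements of order d, so the cyclic subgroups of order d number (#elements of order d)/φ(d).
Cyclic subgroups by order — order 1: 1; order 2: 15; order 7: 1; order 14: 1.
Total: 18.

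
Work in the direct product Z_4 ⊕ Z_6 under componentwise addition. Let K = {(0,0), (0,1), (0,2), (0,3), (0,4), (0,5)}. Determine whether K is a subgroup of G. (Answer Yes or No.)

|K| = 6 divides |G| = 24, consistent with Lagrange.
K contains the identity, every element's inverse is in K, and K is closed under +: it is a subgroup.
In fact K = ⟨(0,1)⟩.

Yes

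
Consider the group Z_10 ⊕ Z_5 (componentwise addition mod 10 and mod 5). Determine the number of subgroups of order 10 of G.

|G| = 50 and 10 | 50, so subgroups of order 10 are possible by Lagrange.
The subgroups of order 10 are: {(0,0), (0,1), (0,2), (0,3), (0,4), (5,0), (5,1), (5,2), (5,3), (5,4)}; {(0,0), (1,0), (2,0), (3,0), (4,0), (5,0), (6,0), (7,0), (8,0), (9,0)}; {(0,0), (1,1), (2,2), (3,3), (4,4), (5,0), (6,1), (7,2), (8,3), (9,4)}; {(0,0), (1,2), (2,4), (3,1), (4,3), (5,0), (6,2), (7,4), (8,1), (9,3)}; … (6 in all).
So G has 6 subgroups of order 10.

6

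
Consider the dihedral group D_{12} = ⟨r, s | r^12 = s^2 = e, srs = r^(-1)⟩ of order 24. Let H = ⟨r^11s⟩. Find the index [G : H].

|⟨r^11s⟩| = 2 and |G| = 24.
By Lagrange, [G : H] = |G|/|H| = 24/2 = 12.

12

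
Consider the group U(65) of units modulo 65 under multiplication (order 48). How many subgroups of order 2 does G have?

3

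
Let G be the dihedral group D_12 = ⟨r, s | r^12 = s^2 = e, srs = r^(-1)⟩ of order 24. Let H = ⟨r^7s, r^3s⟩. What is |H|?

6

|⟨r^7s⟩| = 2 and |⟨r^3s⟩| = 2, so |H| is a multiple of lcm(2, 2) = 2 and divides |G| = 24.
Closing under the operation: H = {e, r^4, r^8, r^3s, r^7s, r^11s}, so |H| = 6.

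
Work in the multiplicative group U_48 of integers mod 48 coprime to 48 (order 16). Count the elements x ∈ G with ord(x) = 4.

8

The elements of order 4 are: 5, 11, 13, 19, 29, 35, 37, 43.
That's 8.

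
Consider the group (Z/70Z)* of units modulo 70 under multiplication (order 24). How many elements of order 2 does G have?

The elements of order 2 are: 29, 41, 69.
That's 3.

3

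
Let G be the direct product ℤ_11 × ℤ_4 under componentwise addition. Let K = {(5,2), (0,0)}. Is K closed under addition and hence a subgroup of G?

(5,2) ∈ K but its inverse (6,2) ∉ K, so K is not a subgroup.

No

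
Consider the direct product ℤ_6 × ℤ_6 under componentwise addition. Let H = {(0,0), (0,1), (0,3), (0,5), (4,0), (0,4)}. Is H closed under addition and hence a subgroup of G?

(4,0) ∈ H but its inverse (2,0) ∉ H, so H is not a subgroup.

No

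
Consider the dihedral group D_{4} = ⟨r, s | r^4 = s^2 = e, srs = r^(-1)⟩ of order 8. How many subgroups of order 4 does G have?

3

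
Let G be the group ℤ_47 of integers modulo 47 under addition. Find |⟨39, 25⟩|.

|⟨39⟩| = 47 and |⟨25⟩| = 47, so |H| is a multiple of lcm(47, 47) = 47 and divides |G| = 47.
Closing {39, 25} under the group operation gives all of G, so |H| = 47.

47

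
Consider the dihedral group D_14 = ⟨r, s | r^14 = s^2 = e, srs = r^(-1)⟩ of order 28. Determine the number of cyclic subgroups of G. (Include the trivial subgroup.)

A cyclic subgroup of order d is generated by each of its φ(d) elements of order d, so the cyclic subgroups of order d number (#elements of order d)/φ(d).
Cyclic subgroups by order — order 1: 1; order 2: 15; order 7: 1; order 14: 1.
Total: 18.

18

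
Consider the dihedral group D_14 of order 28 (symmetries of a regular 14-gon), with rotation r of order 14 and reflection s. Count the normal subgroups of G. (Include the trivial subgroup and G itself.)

G has 28 subgroups. Checking conjugation-invariance by order — order 1: 1/1 normal; order 2: 1/15 normal; order 4: 0/7 normal; order 7: 1/1 normal; order 14: 3/3 normal; order 28: 1/1 normal.
Total normal subgroups: 7.

7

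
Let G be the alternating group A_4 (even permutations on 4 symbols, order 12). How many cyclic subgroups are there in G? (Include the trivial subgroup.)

Each element a generates a cyclic subgroup ⟨a⟩; distinct elements may generate the same one (a cyclic group of order d has φ(d) generators).
Cyclic subgroups by order — order 1: 1; order 2: 3; order 3: 4.
Total: 8.

8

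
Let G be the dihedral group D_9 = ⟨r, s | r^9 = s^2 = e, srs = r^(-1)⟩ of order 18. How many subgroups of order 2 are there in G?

9

|G| = 18 and 2 | 18, so subgroups of order 2 are possible by Lagrange.
The subgroups of order 2 are: {e, r^2s}; {e, r^3s}; {e, r^4s}; {e, r^5s}; … (9 in all).
So G has 9 subgroups of order 2.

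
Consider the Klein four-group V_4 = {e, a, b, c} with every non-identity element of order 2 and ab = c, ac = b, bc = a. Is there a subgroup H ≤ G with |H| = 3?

3 does not divide |G| = 4, so by Lagrange no subgroup of order 3 exists.

No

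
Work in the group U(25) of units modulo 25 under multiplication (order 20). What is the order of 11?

5

Compute successive powers of 11 mod 25: 11, 21, 6, 16, 1; 11^5 ≡ 1 (mod 25).
So |⟨11⟩| = 5.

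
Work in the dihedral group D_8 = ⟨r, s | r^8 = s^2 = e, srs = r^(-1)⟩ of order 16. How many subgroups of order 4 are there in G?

5

|G| = 16 and 4 | 16, so subgroups of order 4 are possible by Lagrange.
The subgroups of order 4 are: {e, r^2, r^4, r^6}; {e, r^4, r^2s, r^6s}; {e, r^4, r^3s, r^7s}; {e, r^4, s, r^4s}; … (5 in all).
So G has 5 subgroups of order 4.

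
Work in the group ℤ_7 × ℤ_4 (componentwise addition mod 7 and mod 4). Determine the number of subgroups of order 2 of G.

1

|G| = 28 and 2 | 28, so subgroups of order 2 are possible by Lagrange.
The subgroups of order 2 are: {(0,0), (0,2)}.
So G has 1 subgroup of order 2.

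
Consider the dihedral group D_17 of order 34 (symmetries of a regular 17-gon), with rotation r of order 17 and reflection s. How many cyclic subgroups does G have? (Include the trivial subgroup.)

19

Each element a generates a cyclic subgroup ⟨a⟩; distinct elements may generate the same one (a cyclic group of order d has φ(d) generators).
Cyclic subgroups by order — order 1: 1; order 2: 17; order 17: 1.
Total: 19.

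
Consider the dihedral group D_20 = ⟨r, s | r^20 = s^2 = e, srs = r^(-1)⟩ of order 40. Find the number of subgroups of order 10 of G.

5

|G| = 40 and 10 | 40, so subgroups of order 10 are possible by Lagrange.
The subgroups of order 10 are: {e, r^2, r^4, r^6, r^8, r^10, r^12, r^14, r^16, r^18}; {e, r^4, r^8, r^12, r^16, r^2s, r^6s, r^10s, r^14s, r^18s}; {e, r^4, r^8, r^12, r^16, r^3s, r^7s, r^11s, r^15s, r^19s}; {e, r^4, r^8, r^12, r^16, s, r^4s, r^8s, r^12s, r^16s}; … (5 in all).
So G has 5 subgroups of order 10.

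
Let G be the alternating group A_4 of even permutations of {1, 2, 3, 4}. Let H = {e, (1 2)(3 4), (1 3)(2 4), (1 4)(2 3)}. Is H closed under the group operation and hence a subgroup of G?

|H| = 4 divides |G| = 12, consistent with Lagrange.
H contains the identity, every element's inverse is in H, and H is closed under ∘: it is a subgroup.

Yes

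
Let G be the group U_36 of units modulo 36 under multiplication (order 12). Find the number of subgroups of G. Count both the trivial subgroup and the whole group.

|G| = 12, so by Lagrange every subgroup order divides 12. Divisors: 1, 2, 3, 4, 6, 12.
Subgroups by order — order 1: 1; order 2: 3; order 3: 1; order 4: 1; order 6: 3; order 12: 1.
Total: 1 + 3 + 1 + 1 + 3 + 1 = 10.

10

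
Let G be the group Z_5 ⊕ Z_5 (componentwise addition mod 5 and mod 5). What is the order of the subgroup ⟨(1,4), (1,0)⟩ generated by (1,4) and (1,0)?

|⟨(1,4)⟩| = 5 and |⟨(1,0)⟩| = 5, so |H| is a multiple of lcm(5, 5) = 5 and divides |G| = 25.
Closing {(1,4), (1,0)} under the group operation gives all of G, so |H| = 25.

25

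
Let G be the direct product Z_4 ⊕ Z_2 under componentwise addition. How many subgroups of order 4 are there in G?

3

|G| = 8 and 4 | 8, so subgroups of order 4 are possible by Lagrange.
The subgroups of order 4 are: {(0,0), (0,1), (2,0), (2,1)}; {(0,0), (1,0), (2,0), (3,0)}; {(0,0), (1,1), (2,0), (3,1)}.
So G has 3 subgroups of order 4.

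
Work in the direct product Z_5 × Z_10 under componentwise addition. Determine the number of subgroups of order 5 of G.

6

|G| = 50 and 5 | 50, so subgroups of order 5 are possible by Lagrange.
The subgroups of order 5 are: {(0,0), (0,2), (0,4), (0,6), (0,8)}; {(0,0), (1,0), (2,0), (3,0), (4,0)}; {(0,0), (1,2), (2,4), (3,6), (4,8)}; {(0,0), (1,4), (2,8), (3,2), (4,6)}; … (6 in all).
So G has 6 subgroups of order 5.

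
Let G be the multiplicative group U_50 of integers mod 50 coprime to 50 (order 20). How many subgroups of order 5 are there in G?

|G| = 20 and 5 | 20, so subgroups of order 5 are possible by Lagrange.
The subgroups of order 5 are: {1, 11, 21, 31, 41}.
So G has 1 subgroup of order 5.

1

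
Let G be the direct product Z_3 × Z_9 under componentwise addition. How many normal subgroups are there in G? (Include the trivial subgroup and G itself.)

10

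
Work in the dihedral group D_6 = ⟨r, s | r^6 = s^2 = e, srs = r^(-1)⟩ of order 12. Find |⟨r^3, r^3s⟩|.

4

|⟨r^3⟩| = 2 and |⟨r^3s⟩| = 2, so |H| is a multiple of lcm(2, 2) = 2 and divides |G| = 12.
Closing under the operation: H = {e, r^3, s, r^3s}, so |H| = 4.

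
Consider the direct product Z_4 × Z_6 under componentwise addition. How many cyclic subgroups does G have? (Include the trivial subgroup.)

A cyclic subgroup of order d is generated by each of its φ(d) elements of order d, so the cyclic subgroups of order d number (#elements of order d)/φ(d).
Cyclic subgroups by order — order 1: 1; order 2: 3; order 3: 1; order 4: 2; order 6: 3; order 12: 2.
Total: 12.

12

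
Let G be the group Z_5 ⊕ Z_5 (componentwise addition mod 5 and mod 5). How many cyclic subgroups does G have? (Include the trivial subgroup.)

Group the elements of G by the cyclic subgroup they generate; each cyclic subgroup of order d accounts for φ(d) elements.
Cyclic subgroups by order — order 1: 1; order 5: 6.
Total: 7.

7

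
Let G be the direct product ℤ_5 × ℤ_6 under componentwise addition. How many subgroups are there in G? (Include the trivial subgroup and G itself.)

8

|G| = 30, so by Lagrange every subgroup order divides 30. Divisors: 1, 2, 3, 5, 6, 10, 15, 30.
Subgroups by order — order 1: 1; order 2: 1; order 3: 1; order 5: 1; order 6: 1; order 10: 1; order 15: 1; order 30: 1.
Total: 1 + 1 + 1 + 1 + 1 + 1 + 1 + 1 = 8.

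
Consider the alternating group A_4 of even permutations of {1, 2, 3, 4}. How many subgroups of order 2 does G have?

3

|G| = 12 and 2 | 12, so subgroups of order 2 are possible by Lagrange.
The subgroups of order 2 are: {e, (1 2)(3 4)}; {e, (1 3)(2 4)}; {e, (1 4)(2 3)}.
So G has 3 subgroups of order 2.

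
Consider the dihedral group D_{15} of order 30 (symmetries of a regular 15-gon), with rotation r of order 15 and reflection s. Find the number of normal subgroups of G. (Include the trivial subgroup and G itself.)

G has 28 subgroups. Checking conjugation-invariance by order — order 1: 1/1 normal; order 2: 0/15 normal; order 3: 1/1 normal; order 5: 1/1 normal; order 6: 0/5 normal; order 10: 0/3 normal; order 15: 1/1 normal; order 30: 1/1 normal.
Total normal subgroups: 5.

5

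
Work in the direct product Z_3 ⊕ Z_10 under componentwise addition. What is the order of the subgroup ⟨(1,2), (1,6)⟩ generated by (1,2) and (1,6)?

|⟨(1,2)⟩| = 15 and |⟨(1,6)⟩| = 15, so |H| is a multiple of lcm(15, 15) = 15 and divides |G| = 30.
Closing under the operation: H = {(0,0), (0,2), (0,4), (0,6), (0,8), (1,0), (1,2), (1,4), (1,6), (1,8), (2,0), (2,2), (2,4), (2,6), (2,8)}, so |H| = 15.

15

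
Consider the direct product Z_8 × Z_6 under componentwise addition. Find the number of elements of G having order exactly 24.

16

An element (a,b) has order lcm(ord(a), ord(b)); count pairs with lcm equal to 24.
Enumerating gives 16 such elements.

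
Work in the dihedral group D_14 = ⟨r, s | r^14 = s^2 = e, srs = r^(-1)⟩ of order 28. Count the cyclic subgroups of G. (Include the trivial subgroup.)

A cyclic subgroup of order d is generated by each of its φ(d) elements of order d, so the cyclic subgroups of order d number (#elements of order d)/φ(d).
Cyclic subgroups by order — order 1: 1; order 2: 15; order 7: 1; order 14: 1.
Total: 18.

18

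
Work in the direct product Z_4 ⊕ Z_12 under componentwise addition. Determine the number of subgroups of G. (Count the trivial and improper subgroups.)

|G| = 48, so by Lagrange every subgroup order divides 48. Divisors: 1, 2, 3, 4, 6, 8, 12, 16, 24, 48.
Subgroups by order — order 1: 1; order 2: 3; order 3: 1; order 4: 7; order 6: 3; order 8: 3; order 12: 7; order 16: 1; order 24: 3; order 48: 1.
Total: 1 + 3 + 1 + 7 + 3 + 3 + 7 + 1 + 3 + 1 = 30.

30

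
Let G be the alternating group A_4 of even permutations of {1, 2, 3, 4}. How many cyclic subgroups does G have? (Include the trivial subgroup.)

Each element a generates a cyclic subgroup ⟨a⟩; distinct elements may generate the same one (a cyclic group of order d has φ(d) generators).
Cyclic subgroups by order — order 1: 1; order 2: 3; order 3: 4.
Total: 8.

8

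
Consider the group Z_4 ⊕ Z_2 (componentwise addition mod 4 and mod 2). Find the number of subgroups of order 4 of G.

|G| = 8 and 4 | 8, so subgroups of order 4 are possible by Lagrange.
The subgroups of order 4 are: {(0,0), (0,1), (2,0), (2,1)}; {(0,0), (1,0), (2,0), (3,0)}; {(0,0), (1,1), (2,0), (3,1)}.
So G has 3 subgroups of order 4.

3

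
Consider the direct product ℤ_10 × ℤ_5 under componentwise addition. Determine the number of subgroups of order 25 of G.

1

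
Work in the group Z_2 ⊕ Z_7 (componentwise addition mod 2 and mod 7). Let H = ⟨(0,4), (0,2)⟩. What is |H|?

|⟨(0,4)⟩| = 7 and |⟨(0,2)⟩| = 7, so |H| is a multiple of lcm(7, 7) = 7 and divides |G| = 14.
Closing under the operation: H = {(0,0), (0,1), (0,2), (0,3), (0,4), (0,5), (0,6)}, so |H| = 7.

7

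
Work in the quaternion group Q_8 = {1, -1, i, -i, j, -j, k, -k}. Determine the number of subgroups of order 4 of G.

|G| = 8 and 4 | 8, so subgroups of order 4 are possible by Lagrange.
The subgroups of order 4 are: {1, -1, i, -i}; {1, -1, j, -j}; {1, -1, k, -k}.
So G has 3 subgroups of order 4.

3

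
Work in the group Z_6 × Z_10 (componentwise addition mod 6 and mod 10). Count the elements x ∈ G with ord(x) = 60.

An element (a,b) has order lcm(ord(a), ord(b)); count pairs with lcm equal to 60.
Enumerating gives 0 such elements.

0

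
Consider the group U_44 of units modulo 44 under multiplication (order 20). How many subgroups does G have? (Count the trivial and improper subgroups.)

|G| = 20, so by Lagrange every subgroup order divides 20. Divisors: 1, 2, 4, 5, 10, 20.
Subgroups by order — order 1: 1; order 2: 3; order 4: 1; order 5: 1; order 10: 3; order 20: 1.
Total: 1 + 3 + 1 + 1 + 3 + 1 = 10.

10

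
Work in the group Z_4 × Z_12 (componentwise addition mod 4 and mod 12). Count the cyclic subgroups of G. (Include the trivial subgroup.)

20

Each element a generates a cyclic subgroup ⟨a⟩; distinct elements may generate the same one (a cyclic group of order d has φ(d) generators).
Cyclic subgroups by order — order 1: 1; order 2: 3; order 3: 1; order 4: 6; order 6: 3; order 12: 6.
Total: 20.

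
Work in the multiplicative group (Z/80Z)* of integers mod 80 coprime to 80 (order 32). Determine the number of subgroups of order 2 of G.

|G| = 32 and 2 | 32, so subgroups of order 2 are possible by Lagrange.
The subgroups of order 2 are: {1, 31}; {1, 39}; {1, 41}; {1, 49}; … (7 in all).
So G has 7 subgroups of order 2.

7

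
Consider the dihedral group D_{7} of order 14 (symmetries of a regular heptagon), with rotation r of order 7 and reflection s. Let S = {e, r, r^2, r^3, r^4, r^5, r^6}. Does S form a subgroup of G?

Yes

|S| = 7 divides |G| = 14, consistent with Lagrange.
S contains the identity, every element's inverse is in S, and S is closed under ·: it is a subgroup.
In fact S = ⟨r^4⟩.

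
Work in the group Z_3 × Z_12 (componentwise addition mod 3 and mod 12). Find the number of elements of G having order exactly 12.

An element (a,b) has order lcm(ord(a), ord(b)); count pairs with lcm equal to 12.
Enumerating gives 16 such elements.

16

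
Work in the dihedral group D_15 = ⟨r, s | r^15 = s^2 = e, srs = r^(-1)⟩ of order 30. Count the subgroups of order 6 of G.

5

|G| = 30 and 6 | 30, so subgroups of order 6 are possible by Lagrange.
The subgroups of order 6 are: {e, r^5, r^10, s, r^5s, r^10s}; {e, r^5, r^10, rs, r^6s, r^11s}; {e, r^5, r^10, r^2s, r^7s, r^12s}; {e, r^5, r^10, r^3s, r^8s, r^13s}; … (5 in all).
So G has 5 subgroups of order 6.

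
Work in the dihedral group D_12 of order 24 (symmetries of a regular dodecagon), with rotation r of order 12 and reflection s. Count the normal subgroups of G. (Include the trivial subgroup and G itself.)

G has 34 subgroups. Checking conjugation-invariance by order — order 1: 1/1 normal; order 2: 1/13 normal; order 3: 1/1 normal; order 4: 1/7 normal; order 6: 1/5 normal; order 8: 0/3 normal; order 12: 3/3 normal; order 24: 1/1 normal.
Total normal subgroups: 9.

9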